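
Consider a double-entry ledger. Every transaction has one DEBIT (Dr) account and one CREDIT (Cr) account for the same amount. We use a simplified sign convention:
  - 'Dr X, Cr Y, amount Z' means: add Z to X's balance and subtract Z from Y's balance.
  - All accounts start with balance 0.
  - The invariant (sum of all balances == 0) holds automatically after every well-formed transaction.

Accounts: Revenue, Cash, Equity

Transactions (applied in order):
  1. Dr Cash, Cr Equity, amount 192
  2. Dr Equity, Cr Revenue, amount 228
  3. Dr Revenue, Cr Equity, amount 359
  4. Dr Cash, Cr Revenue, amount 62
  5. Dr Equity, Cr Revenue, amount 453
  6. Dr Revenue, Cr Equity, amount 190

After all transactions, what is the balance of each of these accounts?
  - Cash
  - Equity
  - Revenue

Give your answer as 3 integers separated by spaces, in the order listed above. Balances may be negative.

After txn 1 (Dr Cash, Cr Equity, amount 192): Cash=192 Equity=-192
After txn 2 (Dr Equity, Cr Revenue, amount 228): Cash=192 Equity=36 Revenue=-228
After txn 3 (Dr Revenue, Cr Equity, amount 359): Cash=192 Equity=-323 Revenue=131
After txn 4 (Dr Cash, Cr Revenue, amount 62): Cash=254 Equity=-323 Revenue=69
After txn 5 (Dr Equity, Cr Revenue, amount 453): Cash=254 Equity=130 Revenue=-384
After txn 6 (Dr Revenue, Cr Equity, amount 190): Cash=254 Equity=-60 Revenue=-194

Answer: 254 -60 -194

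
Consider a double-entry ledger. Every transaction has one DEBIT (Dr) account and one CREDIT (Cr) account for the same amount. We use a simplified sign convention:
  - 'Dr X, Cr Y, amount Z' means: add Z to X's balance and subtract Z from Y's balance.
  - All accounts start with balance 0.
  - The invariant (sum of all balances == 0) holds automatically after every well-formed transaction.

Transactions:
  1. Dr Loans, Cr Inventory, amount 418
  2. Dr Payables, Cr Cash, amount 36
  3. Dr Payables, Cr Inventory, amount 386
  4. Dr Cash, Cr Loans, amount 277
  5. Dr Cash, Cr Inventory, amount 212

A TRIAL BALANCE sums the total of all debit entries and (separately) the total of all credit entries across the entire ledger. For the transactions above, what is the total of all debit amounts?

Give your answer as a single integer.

Answer: 1329

Derivation:
Txn 1: debit+=418
Txn 2: debit+=36
Txn 3: debit+=386
Txn 4: debit+=277
Txn 5: debit+=212
Total debits = 1329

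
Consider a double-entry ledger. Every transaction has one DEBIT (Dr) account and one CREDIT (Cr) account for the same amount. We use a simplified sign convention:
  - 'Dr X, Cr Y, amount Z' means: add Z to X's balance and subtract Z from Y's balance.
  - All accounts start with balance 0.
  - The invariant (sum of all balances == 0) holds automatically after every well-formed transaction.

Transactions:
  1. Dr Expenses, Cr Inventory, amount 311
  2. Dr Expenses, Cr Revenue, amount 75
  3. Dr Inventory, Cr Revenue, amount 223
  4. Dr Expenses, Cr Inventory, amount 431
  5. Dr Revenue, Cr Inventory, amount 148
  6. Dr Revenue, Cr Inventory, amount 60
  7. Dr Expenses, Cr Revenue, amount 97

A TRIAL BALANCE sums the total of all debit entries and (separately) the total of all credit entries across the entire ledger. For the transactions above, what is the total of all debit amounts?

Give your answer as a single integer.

Answer: 1345

Derivation:
Txn 1: debit+=311
Txn 2: debit+=75
Txn 3: debit+=223
Txn 4: debit+=431
Txn 5: debit+=148
Txn 6: debit+=60
Txn 7: debit+=97
Total debits = 1345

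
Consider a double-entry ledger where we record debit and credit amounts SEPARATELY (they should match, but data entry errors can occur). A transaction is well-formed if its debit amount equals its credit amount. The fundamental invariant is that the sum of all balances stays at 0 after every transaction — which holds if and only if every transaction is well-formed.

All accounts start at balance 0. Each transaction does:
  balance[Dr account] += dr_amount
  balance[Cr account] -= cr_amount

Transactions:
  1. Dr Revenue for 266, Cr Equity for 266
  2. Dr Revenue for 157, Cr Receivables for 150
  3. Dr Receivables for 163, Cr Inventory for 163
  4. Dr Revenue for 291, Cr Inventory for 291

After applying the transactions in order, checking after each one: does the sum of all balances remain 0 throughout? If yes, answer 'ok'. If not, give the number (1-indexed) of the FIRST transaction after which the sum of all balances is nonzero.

After txn 1: dr=266 cr=266 sum_balances=0
After txn 2: dr=157 cr=150 sum_balances=7
After txn 3: dr=163 cr=163 sum_balances=7
After txn 4: dr=291 cr=291 sum_balances=7

Answer: 2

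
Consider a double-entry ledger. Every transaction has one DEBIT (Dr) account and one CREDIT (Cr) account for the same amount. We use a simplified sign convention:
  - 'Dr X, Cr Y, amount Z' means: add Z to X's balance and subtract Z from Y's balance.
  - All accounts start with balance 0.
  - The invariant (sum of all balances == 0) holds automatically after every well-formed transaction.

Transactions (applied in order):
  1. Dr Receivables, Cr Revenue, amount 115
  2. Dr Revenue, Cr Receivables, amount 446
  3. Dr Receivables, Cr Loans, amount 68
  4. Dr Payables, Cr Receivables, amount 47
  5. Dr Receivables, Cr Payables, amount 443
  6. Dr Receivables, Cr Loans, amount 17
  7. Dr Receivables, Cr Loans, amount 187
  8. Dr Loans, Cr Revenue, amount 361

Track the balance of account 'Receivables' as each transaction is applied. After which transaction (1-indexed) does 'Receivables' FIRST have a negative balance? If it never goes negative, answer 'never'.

After txn 1: Receivables=115
After txn 2: Receivables=-331

Answer: 2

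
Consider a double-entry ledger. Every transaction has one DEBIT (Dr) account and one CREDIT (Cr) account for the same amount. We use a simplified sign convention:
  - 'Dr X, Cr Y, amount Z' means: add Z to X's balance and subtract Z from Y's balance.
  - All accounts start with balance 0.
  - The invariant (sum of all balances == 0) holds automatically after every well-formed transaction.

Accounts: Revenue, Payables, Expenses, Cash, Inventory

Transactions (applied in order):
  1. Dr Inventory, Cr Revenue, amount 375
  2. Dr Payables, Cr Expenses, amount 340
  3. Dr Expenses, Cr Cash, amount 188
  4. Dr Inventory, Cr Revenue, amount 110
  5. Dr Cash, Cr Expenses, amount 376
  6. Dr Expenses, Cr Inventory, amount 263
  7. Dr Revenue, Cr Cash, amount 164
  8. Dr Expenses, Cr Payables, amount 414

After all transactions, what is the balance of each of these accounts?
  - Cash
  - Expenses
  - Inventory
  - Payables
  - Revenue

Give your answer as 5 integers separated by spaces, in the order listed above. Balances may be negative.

After txn 1 (Dr Inventory, Cr Revenue, amount 375): Inventory=375 Revenue=-375
After txn 2 (Dr Payables, Cr Expenses, amount 340): Expenses=-340 Inventory=375 Payables=340 Revenue=-375
After txn 3 (Dr Expenses, Cr Cash, amount 188): Cash=-188 Expenses=-152 Inventory=375 Payables=340 Revenue=-375
After txn 4 (Dr Inventory, Cr Revenue, amount 110): Cash=-188 Expenses=-152 Inventory=485 Payables=340 Revenue=-485
After txn 5 (Dr Cash, Cr Expenses, amount 376): Cash=188 Expenses=-528 Inventory=485 Payables=340 Revenue=-485
After txn 6 (Dr Expenses, Cr Inventory, amount 263): Cash=188 Expenses=-265 Inventory=222 Payables=340 Revenue=-485
After txn 7 (Dr Revenue, Cr Cash, amount 164): Cash=24 Expenses=-265 Inventory=222 Payables=340 Revenue=-321
After txn 8 (Dr Expenses, Cr Payables, amount 414): Cash=24 Expenses=149 Inventory=222 Payables=-74 Revenue=-321

Answer: 24 149 222 -74 -321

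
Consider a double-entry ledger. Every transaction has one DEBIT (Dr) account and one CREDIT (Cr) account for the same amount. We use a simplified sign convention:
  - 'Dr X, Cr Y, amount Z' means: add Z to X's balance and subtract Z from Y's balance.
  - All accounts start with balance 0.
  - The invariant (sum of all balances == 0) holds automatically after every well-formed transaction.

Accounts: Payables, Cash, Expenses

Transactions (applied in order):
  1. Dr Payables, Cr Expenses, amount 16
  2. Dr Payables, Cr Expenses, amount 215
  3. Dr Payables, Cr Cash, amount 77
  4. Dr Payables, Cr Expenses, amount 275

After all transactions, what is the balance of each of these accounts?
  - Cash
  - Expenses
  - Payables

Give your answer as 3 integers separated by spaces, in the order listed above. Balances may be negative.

Answer: -77 -506 583

Derivation:
After txn 1 (Dr Payables, Cr Expenses, amount 16): Expenses=-16 Payables=16
After txn 2 (Dr Payables, Cr Expenses, amount 215): Expenses=-231 Payables=231
After txn 3 (Dr Payables, Cr Cash, amount 77): Cash=-77 Expenses=-231 Payables=308
After txn 4 (Dr Payables, Cr Expenses, amount 275): Cash=-77 Expenses=-506 Payables=583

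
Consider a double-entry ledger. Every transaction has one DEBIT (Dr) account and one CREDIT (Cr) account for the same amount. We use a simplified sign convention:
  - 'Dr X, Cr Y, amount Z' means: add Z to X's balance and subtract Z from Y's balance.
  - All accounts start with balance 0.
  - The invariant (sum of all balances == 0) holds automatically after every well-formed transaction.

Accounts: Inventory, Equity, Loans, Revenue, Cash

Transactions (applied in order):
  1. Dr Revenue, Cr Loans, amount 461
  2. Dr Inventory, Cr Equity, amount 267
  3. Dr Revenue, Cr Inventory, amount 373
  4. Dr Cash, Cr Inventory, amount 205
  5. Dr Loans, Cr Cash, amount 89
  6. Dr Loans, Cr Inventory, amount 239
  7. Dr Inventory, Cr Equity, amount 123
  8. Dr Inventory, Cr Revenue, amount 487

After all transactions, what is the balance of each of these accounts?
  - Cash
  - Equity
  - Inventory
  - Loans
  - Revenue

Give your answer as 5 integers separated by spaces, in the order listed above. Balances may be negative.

Answer: 116 -390 60 -133 347

Derivation:
After txn 1 (Dr Revenue, Cr Loans, amount 461): Loans=-461 Revenue=461
After txn 2 (Dr Inventory, Cr Equity, amount 267): Equity=-267 Inventory=267 Loans=-461 Revenue=461
After txn 3 (Dr Revenue, Cr Inventory, amount 373): Equity=-267 Inventory=-106 Loans=-461 Revenue=834
After txn 4 (Dr Cash, Cr Inventory, amount 205): Cash=205 Equity=-267 Inventory=-311 Loans=-461 Revenue=834
After txn 5 (Dr Loans, Cr Cash, amount 89): Cash=116 Equity=-267 Inventory=-311 Loans=-372 Revenue=834
After txn 6 (Dr Loans, Cr Inventory, amount 239): Cash=116 Equity=-267 Inventory=-550 Loans=-133 Revenue=834
After txn 7 (Dr Inventory, Cr Equity, amount 123): Cash=116 Equity=-390 Inventory=-427 Loans=-133 Revenue=834
After txn 8 (Dr Inventory, Cr Revenue, amount 487): Cash=116 Equity=-390 Inventory=60 Loans=-133 Revenue=347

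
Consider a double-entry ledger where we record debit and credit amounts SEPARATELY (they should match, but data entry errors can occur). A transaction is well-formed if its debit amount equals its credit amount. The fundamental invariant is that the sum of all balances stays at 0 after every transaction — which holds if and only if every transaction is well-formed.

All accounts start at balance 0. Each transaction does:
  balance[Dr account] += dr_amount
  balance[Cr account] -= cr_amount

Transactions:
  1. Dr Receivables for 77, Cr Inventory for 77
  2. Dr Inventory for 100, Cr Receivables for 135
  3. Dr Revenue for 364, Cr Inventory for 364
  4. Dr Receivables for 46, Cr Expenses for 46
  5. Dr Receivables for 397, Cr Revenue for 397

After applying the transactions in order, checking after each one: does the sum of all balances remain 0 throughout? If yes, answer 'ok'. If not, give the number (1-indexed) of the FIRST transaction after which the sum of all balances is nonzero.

Answer: 2

Derivation:
After txn 1: dr=77 cr=77 sum_balances=0
After txn 2: dr=100 cr=135 sum_balances=-35
After txn 3: dr=364 cr=364 sum_balances=-35
After txn 4: dr=46 cr=46 sum_balances=-35
After txn 5: dr=397 cr=397 sum_balances=-35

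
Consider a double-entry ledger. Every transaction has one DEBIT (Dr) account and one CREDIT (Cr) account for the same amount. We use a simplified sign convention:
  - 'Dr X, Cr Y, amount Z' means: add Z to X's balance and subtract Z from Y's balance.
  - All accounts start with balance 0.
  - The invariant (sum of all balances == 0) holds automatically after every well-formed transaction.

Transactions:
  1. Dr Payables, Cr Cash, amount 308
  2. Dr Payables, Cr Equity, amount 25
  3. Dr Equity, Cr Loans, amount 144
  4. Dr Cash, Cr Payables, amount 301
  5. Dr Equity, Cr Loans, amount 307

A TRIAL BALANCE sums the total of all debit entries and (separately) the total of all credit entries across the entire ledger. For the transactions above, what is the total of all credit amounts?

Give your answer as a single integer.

Txn 1: credit+=308
Txn 2: credit+=25
Txn 3: credit+=144
Txn 4: credit+=301
Txn 5: credit+=307
Total credits = 1085

Answer: 1085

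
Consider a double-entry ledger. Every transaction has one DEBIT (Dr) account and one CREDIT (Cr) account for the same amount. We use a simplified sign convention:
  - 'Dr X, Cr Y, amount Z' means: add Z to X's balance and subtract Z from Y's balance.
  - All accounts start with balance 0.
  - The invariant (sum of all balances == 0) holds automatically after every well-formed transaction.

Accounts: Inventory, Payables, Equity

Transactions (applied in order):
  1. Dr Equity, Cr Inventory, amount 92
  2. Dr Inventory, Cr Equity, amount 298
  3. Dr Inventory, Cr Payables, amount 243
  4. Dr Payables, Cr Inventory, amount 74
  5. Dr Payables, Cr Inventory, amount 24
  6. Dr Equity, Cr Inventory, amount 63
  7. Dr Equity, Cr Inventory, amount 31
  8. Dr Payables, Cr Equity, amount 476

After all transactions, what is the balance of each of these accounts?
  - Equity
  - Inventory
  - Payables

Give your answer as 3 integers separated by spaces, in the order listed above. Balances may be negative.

After txn 1 (Dr Equity, Cr Inventory, amount 92): Equity=92 Inventory=-92
After txn 2 (Dr Inventory, Cr Equity, amount 298): Equity=-206 Inventory=206
After txn 3 (Dr Inventory, Cr Payables, amount 243): Equity=-206 Inventory=449 Payables=-243
After txn 4 (Dr Payables, Cr Inventory, amount 74): Equity=-206 Inventory=375 Payables=-169
After txn 5 (Dr Payables, Cr Inventory, amount 24): Equity=-206 Inventory=351 Payables=-145
After txn 6 (Dr Equity, Cr Inventory, amount 63): Equity=-143 Inventory=288 Payables=-145
After txn 7 (Dr Equity, Cr Inventory, amount 31): Equity=-112 Inventory=257 Payables=-145
After txn 8 (Dr Payables, Cr Equity, amount 476): Equity=-588 Inventory=257 Payables=331

Answer: -588 257 331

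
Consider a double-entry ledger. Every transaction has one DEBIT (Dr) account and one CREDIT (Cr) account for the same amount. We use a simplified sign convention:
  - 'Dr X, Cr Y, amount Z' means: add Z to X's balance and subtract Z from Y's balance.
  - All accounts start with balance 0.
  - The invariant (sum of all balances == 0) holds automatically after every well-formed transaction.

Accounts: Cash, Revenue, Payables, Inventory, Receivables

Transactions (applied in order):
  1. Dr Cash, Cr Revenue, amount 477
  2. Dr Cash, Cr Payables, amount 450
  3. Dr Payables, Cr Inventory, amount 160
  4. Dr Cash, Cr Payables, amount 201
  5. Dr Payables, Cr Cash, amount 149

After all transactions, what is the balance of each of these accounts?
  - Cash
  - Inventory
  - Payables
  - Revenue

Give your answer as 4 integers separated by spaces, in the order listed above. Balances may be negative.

Answer: 979 -160 -342 -477

Derivation:
After txn 1 (Dr Cash, Cr Revenue, amount 477): Cash=477 Revenue=-477
After txn 2 (Dr Cash, Cr Payables, amount 450): Cash=927 Payables=-450 Revenue=-477
After txn 3 (Dr Payables, Cr Inventory, amount 160): Cash=927 Inventory=-160 Payables=-290 Revenue=-477
After txn 4 (Dr Cash, Cr Payables, amount 201): Cash=1128 Inventory=-160 Payables=-491 Revenue=-477
After txn 5 (Dr Payables, Cr Cash, amount 149): Cash=979 Inventory=-160 Payables=-342 Revenue=-477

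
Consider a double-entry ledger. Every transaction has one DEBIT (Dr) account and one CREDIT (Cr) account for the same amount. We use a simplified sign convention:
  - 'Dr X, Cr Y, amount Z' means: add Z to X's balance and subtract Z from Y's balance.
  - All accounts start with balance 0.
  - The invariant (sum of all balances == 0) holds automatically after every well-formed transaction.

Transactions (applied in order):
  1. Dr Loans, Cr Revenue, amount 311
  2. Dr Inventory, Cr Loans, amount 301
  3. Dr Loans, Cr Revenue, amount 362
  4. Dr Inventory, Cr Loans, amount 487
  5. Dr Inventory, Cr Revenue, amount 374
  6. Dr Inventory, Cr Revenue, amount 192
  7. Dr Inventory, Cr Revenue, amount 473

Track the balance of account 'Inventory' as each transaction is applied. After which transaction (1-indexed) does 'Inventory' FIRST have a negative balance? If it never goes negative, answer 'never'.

Answer: never

Derivation:
After txn 1: Inventory=0
After txn 2: Inventory=301
After txn 3: Inventory=301
After txn 4: Inventory=788
After txn 5: Inventory=1162
After txn 6: Inventory=1354
After txn 7: Inventory=1827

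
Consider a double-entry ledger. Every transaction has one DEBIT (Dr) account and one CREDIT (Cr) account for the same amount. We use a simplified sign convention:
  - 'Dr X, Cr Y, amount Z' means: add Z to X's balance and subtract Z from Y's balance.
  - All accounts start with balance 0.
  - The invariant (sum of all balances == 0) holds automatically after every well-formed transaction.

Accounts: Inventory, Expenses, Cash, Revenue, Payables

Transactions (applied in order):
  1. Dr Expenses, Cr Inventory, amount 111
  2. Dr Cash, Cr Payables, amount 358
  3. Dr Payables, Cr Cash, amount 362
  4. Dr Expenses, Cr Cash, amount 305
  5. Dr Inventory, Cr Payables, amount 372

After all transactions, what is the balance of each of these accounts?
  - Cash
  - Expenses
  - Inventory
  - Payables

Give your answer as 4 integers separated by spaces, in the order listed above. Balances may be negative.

Answer: -309 416 261 -368

Derivation:
After txn 1 (Dr Expenses, Cr Inventory, amount 111): Expenses=111 Inventory=-111
After txn 2 (Dr Cash, Cr Payables, amount 358): Cash=358 Expenses=111 Inventory=-111 Payables=-358
After txn 3 (Dr Payables, Cr Cash, amount 362): Cash=-4 Expenses=111 Inventory=-111 Payables=4
After txn 4 (Dr Expenses, Cr Cash, amount 305): Cash=-309 Expenses=416 Inventory=-111 Payables=4
After txn 5 (Dr Inventory, Cr Payables, amount 372): Cash=-309 Expenses=416 Inventory=261 Payables=-368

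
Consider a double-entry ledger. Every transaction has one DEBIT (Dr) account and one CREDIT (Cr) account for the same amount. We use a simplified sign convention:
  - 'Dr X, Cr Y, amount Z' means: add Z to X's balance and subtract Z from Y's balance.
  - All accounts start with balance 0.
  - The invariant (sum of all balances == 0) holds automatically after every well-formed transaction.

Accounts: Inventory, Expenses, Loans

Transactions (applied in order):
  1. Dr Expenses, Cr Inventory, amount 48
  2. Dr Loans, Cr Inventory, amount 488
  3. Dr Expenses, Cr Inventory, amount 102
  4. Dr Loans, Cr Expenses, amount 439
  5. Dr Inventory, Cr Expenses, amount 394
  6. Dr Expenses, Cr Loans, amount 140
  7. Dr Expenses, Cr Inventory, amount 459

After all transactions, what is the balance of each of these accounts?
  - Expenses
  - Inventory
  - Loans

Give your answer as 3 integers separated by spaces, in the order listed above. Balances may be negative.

After txn 1 (Dr Expenses, Cr Inventory, amount 48): Expenses=48 Inventory=-48
After txn 2 (Dr Loans, Cr Inventory, amount 488): Expenses=48 Inventory=-536 Loans=488
After txn 3 (Dr Expenses, Cr Inventory, amount 102): Expenses=150 Inventory=-638 Loans=488
After txn 4 (Dr Loans, Cr Expenses, amount 439): Expenses=-289 Inventory=-638 Loans=927
After txn 5 (Dr Inventory, Cr Expenses, amount 394): Expenses=-683 Inventory=-244 Loans=927
After txn 6 (Dr Expenses, Cr Loans, amount 140): Expenses=-543 Inventory=-244 Loans=787
After txn 7 (Dr Expenses, Cr Inventory, amount 459): Expenses=-84 Inventory=-703 Loans=787

Answer: -84 -703 787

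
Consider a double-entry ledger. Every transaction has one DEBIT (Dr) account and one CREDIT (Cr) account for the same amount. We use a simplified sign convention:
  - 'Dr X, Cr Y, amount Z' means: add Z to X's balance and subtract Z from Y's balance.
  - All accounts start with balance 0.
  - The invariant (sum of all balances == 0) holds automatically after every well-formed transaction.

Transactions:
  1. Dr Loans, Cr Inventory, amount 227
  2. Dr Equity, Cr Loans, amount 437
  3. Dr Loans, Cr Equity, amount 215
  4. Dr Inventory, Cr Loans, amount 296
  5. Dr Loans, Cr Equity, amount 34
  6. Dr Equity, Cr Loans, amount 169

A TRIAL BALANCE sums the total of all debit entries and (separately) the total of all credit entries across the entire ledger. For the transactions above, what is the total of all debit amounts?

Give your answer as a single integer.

Txn 1: debit+=227
Txn 2: debit+=437
Txn 3: debit+=215
Txn 4: debit+=296
Txn 5: debit+=34
Txn 6: debit+=169
Total debits = 1378

Answer: 1378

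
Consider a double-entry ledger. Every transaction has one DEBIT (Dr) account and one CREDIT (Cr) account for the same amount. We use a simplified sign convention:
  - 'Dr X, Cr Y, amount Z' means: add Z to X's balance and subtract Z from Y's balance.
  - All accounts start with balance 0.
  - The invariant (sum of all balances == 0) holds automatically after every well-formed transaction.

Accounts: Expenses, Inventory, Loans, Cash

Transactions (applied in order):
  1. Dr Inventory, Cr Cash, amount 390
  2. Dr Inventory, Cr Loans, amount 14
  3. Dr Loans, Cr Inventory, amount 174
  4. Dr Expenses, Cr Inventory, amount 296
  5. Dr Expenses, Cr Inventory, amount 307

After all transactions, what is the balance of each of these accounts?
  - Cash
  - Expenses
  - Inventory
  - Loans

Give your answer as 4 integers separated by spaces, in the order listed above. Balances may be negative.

Answer: -390 603 -373 160

Derivation:
After txn 1 (Dr Inventory, Cr Cash, amount 390): Cash=-390 Inventory=390
After txn 2 (Dr Inventory, Cr Loans, amount 14): Cash=-390 Inventory=404 Loans=-14
After txn 3 (Dr Loans, Cr Inventory, amount 174): Cash=-390 Inventory=230 Loans=160
After txn 4 (Dr Expenses, Cr Inventory, amount 296): Cash=-390 Expenses=296 Inventory=-66 Loans=160
After txn 5 (Dr Expenses, Cr Inventory, amount 307): Cash=-390 Expenses=603 Inventory=-373 Loans=160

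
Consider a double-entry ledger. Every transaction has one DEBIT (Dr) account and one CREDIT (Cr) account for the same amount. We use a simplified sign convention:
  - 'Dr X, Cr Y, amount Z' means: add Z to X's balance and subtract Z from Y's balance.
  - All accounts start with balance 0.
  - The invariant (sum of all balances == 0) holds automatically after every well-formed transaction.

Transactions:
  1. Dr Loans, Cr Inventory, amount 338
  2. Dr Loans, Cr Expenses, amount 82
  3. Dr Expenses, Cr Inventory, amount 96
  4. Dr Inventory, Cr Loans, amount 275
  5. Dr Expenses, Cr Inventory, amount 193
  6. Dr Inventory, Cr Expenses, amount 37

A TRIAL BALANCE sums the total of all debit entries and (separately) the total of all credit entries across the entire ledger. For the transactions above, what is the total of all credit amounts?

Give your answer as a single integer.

Txn 1: credit+=338
Txn 2: credit+=82
Txn 3: credit+=96
Txn 4: credit+=275
Txn 5: credit+=193
Txn 6: credit+=37
Total credits = 1021

Answer: 1021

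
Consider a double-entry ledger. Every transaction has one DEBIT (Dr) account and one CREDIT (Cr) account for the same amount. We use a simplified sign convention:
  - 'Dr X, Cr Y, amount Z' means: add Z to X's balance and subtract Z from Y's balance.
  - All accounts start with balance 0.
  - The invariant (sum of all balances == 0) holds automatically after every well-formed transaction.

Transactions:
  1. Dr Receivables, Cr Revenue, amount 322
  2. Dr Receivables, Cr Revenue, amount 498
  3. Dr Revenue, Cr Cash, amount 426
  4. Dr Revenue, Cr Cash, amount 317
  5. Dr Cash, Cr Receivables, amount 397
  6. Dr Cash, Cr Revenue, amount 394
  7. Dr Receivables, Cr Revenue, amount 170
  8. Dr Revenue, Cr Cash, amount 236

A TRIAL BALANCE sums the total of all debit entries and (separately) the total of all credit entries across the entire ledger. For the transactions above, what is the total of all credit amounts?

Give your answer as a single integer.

Txn 1: credit+=322
Txn 2: credit+=498
Txn 3: credit+=426
Txn 4: credit+=317
Txn 5: credit+=397
Txn 6: credit+=394
Txn 7: credit+=170
Txn 8: credit+=236
Total credits = 2760

Answer: 2760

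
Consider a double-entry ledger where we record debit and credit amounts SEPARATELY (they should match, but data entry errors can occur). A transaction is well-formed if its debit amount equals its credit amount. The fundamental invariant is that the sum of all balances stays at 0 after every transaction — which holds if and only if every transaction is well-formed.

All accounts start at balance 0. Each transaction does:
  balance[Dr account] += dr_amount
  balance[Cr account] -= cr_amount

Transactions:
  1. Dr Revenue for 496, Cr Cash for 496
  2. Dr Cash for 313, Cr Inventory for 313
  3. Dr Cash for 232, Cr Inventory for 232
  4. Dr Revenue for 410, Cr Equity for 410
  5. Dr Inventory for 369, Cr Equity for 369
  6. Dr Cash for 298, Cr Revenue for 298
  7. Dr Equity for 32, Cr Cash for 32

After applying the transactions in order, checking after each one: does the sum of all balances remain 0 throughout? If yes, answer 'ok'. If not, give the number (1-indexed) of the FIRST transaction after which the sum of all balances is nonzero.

Answer: ok

Derivation:
After txn 1: dr=496 cr=496 sum_balances=0
After txn 2: dr=313 cr=313 sum_balances=0
After txn 3: dr=232 cr=232 sum_balances=0
After txn 4: dr=410 cr=410 sum_balances=0
After txn 5: dr=369 cr=369 sum_balances=0
After txn 6: dr=298 cr=298 sum_balances=0
After txn 7: dr=32 cr=32 sum_balances=0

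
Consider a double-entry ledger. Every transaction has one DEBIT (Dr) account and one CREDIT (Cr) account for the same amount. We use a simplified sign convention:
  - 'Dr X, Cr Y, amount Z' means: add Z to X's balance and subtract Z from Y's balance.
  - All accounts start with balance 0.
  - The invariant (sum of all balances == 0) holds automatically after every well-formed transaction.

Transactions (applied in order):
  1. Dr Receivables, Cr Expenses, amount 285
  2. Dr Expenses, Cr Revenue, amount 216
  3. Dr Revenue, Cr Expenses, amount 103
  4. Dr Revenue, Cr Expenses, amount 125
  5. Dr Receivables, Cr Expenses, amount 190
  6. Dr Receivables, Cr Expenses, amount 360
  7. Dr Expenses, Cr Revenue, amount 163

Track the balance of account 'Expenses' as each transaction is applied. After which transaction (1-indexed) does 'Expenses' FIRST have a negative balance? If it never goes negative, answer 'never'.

After txn 1: Expenses=-285

Answer: 1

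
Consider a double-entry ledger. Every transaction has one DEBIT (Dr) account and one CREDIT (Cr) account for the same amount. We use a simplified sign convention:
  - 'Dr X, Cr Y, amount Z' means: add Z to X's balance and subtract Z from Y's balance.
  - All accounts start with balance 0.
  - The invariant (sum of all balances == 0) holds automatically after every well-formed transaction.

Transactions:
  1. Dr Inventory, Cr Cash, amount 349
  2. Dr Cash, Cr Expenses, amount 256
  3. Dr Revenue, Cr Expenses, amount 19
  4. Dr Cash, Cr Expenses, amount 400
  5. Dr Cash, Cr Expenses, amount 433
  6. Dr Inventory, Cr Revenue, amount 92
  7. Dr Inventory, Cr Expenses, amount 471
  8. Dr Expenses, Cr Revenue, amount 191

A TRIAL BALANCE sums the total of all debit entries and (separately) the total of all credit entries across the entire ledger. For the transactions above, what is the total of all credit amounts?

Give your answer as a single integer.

Answer: 2211

Derivation:
Txn 1: credit+=349
Txn 2: credit+=256
Txn 3: credit+=19
Txn 4: credit+=400
Txn 5: credit+=433
Txn 6: credit+=92
Txn 7: credit+=471
Txn 8: credit+=191
Total credits = 2211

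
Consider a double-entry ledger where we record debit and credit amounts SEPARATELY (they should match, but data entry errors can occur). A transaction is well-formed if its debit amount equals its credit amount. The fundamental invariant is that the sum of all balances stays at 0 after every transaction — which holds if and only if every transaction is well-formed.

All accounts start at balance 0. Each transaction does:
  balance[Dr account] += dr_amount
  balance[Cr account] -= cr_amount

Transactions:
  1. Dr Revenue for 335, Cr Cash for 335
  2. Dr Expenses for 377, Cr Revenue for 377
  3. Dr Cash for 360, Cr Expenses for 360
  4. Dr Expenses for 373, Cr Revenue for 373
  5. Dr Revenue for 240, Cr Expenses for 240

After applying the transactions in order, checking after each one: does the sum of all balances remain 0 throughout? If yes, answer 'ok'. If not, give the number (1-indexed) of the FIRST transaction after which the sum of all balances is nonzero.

Answer: ok

Derivation:
After txn 1: dr=335 cr=335 sum_balances=0
After txn 2: dr=377 cr=377 sum_balances=0
After txn 3: dr=360 cr=360 sum_balances=0
After txn 4: dr=373 cr=373 sum_balances=0
After txn 5: dr=240 cr=240 sum_balances=0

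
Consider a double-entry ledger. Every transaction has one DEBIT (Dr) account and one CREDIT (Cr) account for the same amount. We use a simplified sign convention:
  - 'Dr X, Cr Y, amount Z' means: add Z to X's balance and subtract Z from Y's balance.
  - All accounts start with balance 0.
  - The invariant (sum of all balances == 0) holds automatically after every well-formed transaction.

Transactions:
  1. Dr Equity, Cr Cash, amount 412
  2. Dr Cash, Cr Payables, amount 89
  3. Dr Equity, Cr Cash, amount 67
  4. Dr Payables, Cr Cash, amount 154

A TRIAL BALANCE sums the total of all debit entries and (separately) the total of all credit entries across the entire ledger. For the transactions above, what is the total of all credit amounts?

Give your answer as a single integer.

Answer: 722

Derivation:
Txn 1: credit+=412
Txn 2: credit+=89
Txn 3: credit+=67
Txn 4: credit+=154
Total credits = 722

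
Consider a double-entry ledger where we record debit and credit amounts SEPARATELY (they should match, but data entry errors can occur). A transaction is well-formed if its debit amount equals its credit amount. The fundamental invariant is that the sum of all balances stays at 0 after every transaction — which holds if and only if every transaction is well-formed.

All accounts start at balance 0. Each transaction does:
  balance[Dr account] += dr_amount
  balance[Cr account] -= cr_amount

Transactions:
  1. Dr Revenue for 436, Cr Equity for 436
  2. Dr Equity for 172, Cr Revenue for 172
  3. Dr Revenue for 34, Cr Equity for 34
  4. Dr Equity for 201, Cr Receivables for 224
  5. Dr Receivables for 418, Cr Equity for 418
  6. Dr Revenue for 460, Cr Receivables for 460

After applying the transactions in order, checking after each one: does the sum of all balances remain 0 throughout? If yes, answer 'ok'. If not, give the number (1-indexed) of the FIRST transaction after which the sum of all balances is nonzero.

Answer: 4

Derivation:
After txn 1: dr=436 cr=436 sum_balances=0
After txn 2: dr=172 cr=172 sum_balances=0
After txn 3: dr=34 cr=34 sum_balances=0
After txn 4: dr=201 cr=224 sum_balances=-23
After txn 5: dr=418 cr=418 sum_balances=-23
After txn 6: dr=460 cr=460 sum_balances=-23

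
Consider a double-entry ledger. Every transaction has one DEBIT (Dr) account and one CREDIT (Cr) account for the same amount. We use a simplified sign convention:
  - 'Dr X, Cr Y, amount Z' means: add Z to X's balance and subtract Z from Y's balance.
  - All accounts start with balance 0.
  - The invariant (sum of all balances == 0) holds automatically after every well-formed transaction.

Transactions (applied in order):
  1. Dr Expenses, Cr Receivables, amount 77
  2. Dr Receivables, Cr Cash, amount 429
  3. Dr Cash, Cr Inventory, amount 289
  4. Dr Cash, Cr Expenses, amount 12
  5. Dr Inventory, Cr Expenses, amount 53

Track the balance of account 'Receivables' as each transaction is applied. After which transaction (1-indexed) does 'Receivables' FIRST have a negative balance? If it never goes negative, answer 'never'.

Answer: 1

Derivation:
After txn 1: Receivables=-77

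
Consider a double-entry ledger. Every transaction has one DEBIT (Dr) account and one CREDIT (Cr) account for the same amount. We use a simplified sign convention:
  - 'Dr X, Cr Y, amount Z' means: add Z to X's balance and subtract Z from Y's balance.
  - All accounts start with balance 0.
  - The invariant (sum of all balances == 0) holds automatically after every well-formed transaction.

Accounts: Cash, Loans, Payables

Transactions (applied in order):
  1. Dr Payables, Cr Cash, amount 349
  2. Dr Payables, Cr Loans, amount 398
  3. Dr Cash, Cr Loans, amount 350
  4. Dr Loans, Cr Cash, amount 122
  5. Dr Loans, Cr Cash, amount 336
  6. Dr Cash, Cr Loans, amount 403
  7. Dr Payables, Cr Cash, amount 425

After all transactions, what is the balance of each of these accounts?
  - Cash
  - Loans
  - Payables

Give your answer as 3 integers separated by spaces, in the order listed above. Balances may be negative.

After txn 1 (Dr Payables, Cr Cash, amount 349): Cash=-349 Payables=349
After txn 2 (Dr Payables, Cr Loans, amount 398): Cash=-349 Loans=-398 Payables=747
After txn 3 (Dr Cash, Cr Loans, amount 350): Cash=1 Loans=-748 Payables=747
After txn 4 (Dr Loans, Cr Cash, amount 122): Cash=-121 Loans=-626 Payables=747
After txn 5 (Dr Loans, Cr Cash, amount 336): Cash=-457 Loans=-290 Payables=747
After txn 6 (Dr Cash, Cr Loans, amount 403): Cash=-54 Loans=-693 Payables=747
After txn 7 (Dr Payables, Cr Cash, amount 425): Cash=-479 Loans=-693 Payables=1172

Answer: -479 -693 1172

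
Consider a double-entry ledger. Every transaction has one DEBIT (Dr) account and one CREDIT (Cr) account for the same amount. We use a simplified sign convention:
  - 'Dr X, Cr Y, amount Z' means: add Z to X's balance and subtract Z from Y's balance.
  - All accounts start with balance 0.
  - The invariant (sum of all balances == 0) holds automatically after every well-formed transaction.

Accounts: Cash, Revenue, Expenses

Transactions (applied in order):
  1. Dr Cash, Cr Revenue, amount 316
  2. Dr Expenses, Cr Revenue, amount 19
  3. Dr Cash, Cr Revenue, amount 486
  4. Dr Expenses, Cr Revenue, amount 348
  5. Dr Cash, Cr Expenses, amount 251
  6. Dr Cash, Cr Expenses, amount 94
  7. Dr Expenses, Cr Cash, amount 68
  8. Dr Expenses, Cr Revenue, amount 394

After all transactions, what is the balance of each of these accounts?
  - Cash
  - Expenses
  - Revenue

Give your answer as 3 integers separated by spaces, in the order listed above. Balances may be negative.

After txn 1 (Dr Cash, Cr Revenue, amount 316): Cash=316 Revenue=-316
After txn 2 (Dr Expenses, Cr Revenue, amount 19): Cash=316 Expenses=19 Revenue=-335
After txn 3 (Dr Cash, Cr Revenue, amount 486): Cash=802 Expenses=19 Revenue=-821
After txn 4 (Dr Expenses, Cr Revenue, amount 348): Cash=802 Expenses=367 Revenue=-1169
After txn 5 (Dr Cash, Cr Expenses, amount 251): Cash=1053 Expenses=116 Revenue=-1169
After txn 6 (Dr Cash, Cr Expenses, amount 94): Cash=1147 Expenses=22 Revenue=-1169
After txn 7 (Dr Expenses, Cr Cash, amount 68): Cash=1079 Expenses=90 Revenue=-1169
After txn 8 (Dr Expenses, Cr Revenue, amount 394): Cash=1079 Expenses=484 Revenue=-1563

Answer: 1079 484 -1563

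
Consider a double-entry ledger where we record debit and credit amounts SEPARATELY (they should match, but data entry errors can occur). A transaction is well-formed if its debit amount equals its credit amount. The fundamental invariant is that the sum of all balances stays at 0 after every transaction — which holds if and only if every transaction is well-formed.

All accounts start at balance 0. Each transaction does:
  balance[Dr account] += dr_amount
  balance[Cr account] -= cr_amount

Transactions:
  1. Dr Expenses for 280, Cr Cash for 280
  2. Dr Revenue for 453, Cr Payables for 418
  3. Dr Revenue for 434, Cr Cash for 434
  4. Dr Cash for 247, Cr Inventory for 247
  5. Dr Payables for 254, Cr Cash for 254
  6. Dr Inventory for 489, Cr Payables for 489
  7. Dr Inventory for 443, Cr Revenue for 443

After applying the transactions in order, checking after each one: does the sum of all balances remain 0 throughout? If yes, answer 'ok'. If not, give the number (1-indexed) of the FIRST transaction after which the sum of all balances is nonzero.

After txn 1: dr=280 cr=280 sum_balances=0
After txn 2: dr=453 cr=418 sum_balances=35
After txn 3: dr=434 cr=434 sum_balances=35
After txn 4: dr=247 cr=247 sum_balances=35
After txn 5: dr=254 cr=254 sum_balances=35
After txn 6: dr=489 cr=489 sum_balances=35
After txn 7: dr=443 cr=443 sum_balances=35

Answer: 2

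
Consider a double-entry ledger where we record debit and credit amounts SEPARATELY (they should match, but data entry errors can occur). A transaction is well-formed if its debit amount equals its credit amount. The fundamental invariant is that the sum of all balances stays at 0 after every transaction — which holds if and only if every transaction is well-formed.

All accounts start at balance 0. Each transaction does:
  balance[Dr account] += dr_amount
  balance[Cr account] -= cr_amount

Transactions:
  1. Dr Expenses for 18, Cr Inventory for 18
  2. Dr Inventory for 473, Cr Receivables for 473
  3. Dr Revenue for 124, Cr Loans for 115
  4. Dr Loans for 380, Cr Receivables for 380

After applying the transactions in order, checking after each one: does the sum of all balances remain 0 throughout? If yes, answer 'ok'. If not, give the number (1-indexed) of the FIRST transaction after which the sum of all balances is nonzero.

Answer: 3

Derivation:
After txn 1: dr=18 cr=18 sum_balances=0
After txn 2: dr=473 cr=473 sum_balances=0
After txn 3: dr=124 cr=115 sum_balances=9
After txn 4: dr=380 cr=380 sum_balances=9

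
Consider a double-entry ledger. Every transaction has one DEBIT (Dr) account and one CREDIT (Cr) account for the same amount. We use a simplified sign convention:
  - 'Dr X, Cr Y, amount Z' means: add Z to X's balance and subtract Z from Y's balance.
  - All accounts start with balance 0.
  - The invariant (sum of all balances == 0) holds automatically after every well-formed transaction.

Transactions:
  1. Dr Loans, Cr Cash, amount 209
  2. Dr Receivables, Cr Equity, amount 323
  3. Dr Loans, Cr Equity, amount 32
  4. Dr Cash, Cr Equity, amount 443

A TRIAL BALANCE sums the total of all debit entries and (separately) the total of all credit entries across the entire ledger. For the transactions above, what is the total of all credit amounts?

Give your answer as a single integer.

Answer: 1007

Derivation:
Txn 1: credit+=209
Txn 2: credit+=323
Txn 3: credit+=32
Txn 4: credit+=443
Total credits = 1007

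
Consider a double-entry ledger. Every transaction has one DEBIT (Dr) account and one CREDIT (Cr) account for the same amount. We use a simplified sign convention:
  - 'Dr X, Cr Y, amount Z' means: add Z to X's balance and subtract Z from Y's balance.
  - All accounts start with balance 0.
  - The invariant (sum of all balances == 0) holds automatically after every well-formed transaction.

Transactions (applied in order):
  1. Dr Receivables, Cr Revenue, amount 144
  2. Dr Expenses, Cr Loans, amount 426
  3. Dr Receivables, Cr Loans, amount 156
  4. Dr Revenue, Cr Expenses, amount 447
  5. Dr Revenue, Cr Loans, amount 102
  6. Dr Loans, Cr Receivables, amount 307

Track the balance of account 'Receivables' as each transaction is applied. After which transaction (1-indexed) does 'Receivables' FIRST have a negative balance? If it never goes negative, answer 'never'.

After txn 1: Receivables=144
After txn 2: Receivables=144
After txn 3: Receivables=300
After txn 4: Receivables=300
After txn 5: Receivables=300
After txn 6: Receivables=-7

Answer: 6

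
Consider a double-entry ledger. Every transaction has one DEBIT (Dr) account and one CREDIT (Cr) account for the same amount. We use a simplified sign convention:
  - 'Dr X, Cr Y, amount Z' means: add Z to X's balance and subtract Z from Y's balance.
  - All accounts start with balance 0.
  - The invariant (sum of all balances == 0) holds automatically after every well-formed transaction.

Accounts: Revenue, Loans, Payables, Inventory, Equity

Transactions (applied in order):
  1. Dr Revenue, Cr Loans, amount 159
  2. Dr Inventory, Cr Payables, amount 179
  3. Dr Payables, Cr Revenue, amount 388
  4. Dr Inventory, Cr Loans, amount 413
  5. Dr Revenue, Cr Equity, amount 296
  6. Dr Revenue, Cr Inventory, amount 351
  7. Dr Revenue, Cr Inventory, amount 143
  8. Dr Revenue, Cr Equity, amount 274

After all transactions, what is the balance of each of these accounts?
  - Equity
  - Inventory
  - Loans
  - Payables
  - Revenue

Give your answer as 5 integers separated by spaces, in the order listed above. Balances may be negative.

After txn 1 (Dr Revenue, Cr Loans, amount 159): Loans=-159 Revenue=159
After txn 2 (Dr Inventory, Cr Payables, amount 179): Inventory=179 Loans=-159 Payables=-179 Revenue=159
After txn 3 (Dr Payables, Cr Revenue, amount 388): Inventory=179 Loans=-159 Payables=209 Revenue=-229
After txn 4 (Dr Inventory, Cr Loans, amount 413): Inventory=592 Loans=-572 Payables=209 Revenue=-229
After txn 5 (Dr Revenue, Cr Equity, amount 296): Equity=-296 Inventory=592 Loans=-572 Payables=209 Revenue=67
After txn 6 (Dr Revenue, Cr Inventory, amount 351): Equity=-296 Inventory=241 Loans=-572 Payables=209 Revenue=418
After txn 7 (Dr Revenue, Cr Inventory, amount 143): Equity=-296 Inventory=98 Loans=-572 Payables=209 Revenue=561
After txn 8 (Dr Revenue, Cr Equity, amount 274): Equity=-570 Inventory=98 Loans=-572 Payables=209 Revenue=835

Answer: -570 98 -572 209 835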